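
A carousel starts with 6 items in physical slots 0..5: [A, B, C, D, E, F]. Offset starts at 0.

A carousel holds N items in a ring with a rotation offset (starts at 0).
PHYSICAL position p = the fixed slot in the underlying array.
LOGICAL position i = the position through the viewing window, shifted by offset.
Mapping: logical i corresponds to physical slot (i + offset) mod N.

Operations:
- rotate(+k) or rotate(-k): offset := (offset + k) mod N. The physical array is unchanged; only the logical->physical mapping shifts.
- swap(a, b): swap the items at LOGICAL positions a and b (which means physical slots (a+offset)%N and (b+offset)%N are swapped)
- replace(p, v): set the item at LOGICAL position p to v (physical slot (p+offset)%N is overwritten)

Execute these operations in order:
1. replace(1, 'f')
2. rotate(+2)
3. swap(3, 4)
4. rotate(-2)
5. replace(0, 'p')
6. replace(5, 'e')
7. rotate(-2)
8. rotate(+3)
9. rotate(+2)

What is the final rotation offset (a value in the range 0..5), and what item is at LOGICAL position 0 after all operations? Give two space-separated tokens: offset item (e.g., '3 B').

After op 1 (replace(1, 'f')): offset=0, physical=[A,f,C,D,E,F], logical=[A,f,C,D,E,F]
After op 2 (rotate(+2)): offset=2, physical=[A,f,C,D,E,F], logical=[C,D,E,F,A,f]
After op 3 (swap(3, 4)): offset=2, physical=[F,f,C,D,E,A], logical=[C,D,E,A,F,f]
After op 4 (rotate(-2)): offset=0, physical=[F,f,C,D,E,A], logical=[F,f,C,D,E,A]
After op 5 (replace(0, 'p')): offset=0, physical=[p,f,C,D,E,A], logical=[p,f,C,D,E,A]
After op 6 (replace(5, 'e')): offset=0, physical=[p,f,C,D,E,e], logical=[p,f,C,D,E,e]
After op 7 (rotate(-2)): offset=4, physical=[p,f,C,D,E,e], logical=[E,e,p,f,C,D]
After op 8 (rotate(+3)): offset=1, physical=[p,f,C,D,E,e], logical=[f,C,D,E,e,p]
After op 9 (rotate(+2)): offset=3, physical=[p,f,C,D,E,e], logical=[D,E,e,p,f,C]

Answer: 3 D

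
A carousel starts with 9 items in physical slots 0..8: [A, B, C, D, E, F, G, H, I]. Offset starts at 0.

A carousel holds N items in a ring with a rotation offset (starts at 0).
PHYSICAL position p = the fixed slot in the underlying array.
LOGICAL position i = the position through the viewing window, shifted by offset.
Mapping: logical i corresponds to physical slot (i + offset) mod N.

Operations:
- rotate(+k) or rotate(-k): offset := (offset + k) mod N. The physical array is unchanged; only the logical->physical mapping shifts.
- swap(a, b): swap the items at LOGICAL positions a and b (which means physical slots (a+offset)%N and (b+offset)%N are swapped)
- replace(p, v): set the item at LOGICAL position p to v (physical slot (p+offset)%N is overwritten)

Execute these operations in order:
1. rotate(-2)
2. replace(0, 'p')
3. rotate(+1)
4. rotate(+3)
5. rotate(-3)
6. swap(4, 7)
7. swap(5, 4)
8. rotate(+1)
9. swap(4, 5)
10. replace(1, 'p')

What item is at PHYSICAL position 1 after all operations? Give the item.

After op 1 (rotate(-2)): offset=7, physical=[A,B,C,D,E,F,G,H,I], logical=[H,I,A,B,C,D,E,F,G]
After op 2 (replace(0, 'p')): offset=7, physical=[A,B,C,D,E,F,G,p,I], logical=[p,I,A,B,C,D,E,F,G]
After op 3 (rotate(+1)): offset=8, physical=[A,B,C,D,E,F,G,p,I], logical=[I,A,B,C,D,E,F,G,p]
After op 4 (rotate(+3)): offset=2, physical=[A,B,C,D,E,F,G,p,I], logical=[C,D,E,F,G,p,I,A,B]
After op 5 (rotate(-3)): offset=8, physical=[A,B,C,D,E,F,G,p,I], logical=[I,A,B,C,D,E,F,G,p]
After op 6 (swap(4, 7)): offset=8, physical=[A,B,C,G,E,F,D,p,I], logical=[I,A,B,C,G,E,F,D,p]
After op 7 (swap(5, 4)): offset=8, physical=[A,B,C,E,G,F,D,p,I], logical=[I,A,B,C,E,G,F,D,p]
After op 8 (rotate(+1)): offset=0, physical=[A,B,C,E,G,F,D,p,I], logical=[A,B,C,E,G,F,D,p,I]
After op 9 (swap(4, 5)): offset=0, physical=[A,B,C,E,F,G,D,p,I], logical=[A,B,C,E,F,G,D,p,I]
After op 10 (replace(1, 'p')): offset=0, physical=[A,p,C,E,F,G,D,p,I], logical=[A,p,C,E,F,G,D,p,I]

Answer: p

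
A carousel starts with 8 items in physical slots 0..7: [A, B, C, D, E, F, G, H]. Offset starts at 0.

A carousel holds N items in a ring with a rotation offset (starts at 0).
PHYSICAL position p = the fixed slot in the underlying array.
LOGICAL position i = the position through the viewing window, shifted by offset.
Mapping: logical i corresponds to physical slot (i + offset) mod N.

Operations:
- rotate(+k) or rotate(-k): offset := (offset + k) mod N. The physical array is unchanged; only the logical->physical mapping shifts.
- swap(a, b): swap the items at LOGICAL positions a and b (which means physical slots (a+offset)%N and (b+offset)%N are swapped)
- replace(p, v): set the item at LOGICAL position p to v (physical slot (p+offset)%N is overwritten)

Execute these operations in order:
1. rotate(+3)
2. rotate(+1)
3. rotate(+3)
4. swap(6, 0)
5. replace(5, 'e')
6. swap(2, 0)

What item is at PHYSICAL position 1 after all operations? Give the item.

After op 1 (rotate(+3)): offset=3, physical=[A,B,C,D,E,F,G,H], logical=[D,E,F,G,H,A,B,C]
After op 2 (rotate(+1)): offset=4, physical=[A,B,C,D,E,F,G,H], logical=[E,F,G,H,A,B,C,D]
After op 3 (rotate(+3)): offset=7, physical=[A,B,C,D,E,F,G,H], logical=[H,A,B,C,D,E,F,G]
After op 4 (swap(6, 0)): offset=7, physical=[A,B,C,D,E,H,G,F], logical=[F,A,B,C,D,E,H,G]
After op 5 (replace(5, 'e')): offset=7, physical=[A,B,C,D,e,H,G,F], logical=[F,A,B,C,D,e,H,G]
After op 6 (swap(2, 0)): offset=7, physical=[A,F,C,D,e,H,G,B], logical=[B,A,F,C,D,e,H,G]

Answer: F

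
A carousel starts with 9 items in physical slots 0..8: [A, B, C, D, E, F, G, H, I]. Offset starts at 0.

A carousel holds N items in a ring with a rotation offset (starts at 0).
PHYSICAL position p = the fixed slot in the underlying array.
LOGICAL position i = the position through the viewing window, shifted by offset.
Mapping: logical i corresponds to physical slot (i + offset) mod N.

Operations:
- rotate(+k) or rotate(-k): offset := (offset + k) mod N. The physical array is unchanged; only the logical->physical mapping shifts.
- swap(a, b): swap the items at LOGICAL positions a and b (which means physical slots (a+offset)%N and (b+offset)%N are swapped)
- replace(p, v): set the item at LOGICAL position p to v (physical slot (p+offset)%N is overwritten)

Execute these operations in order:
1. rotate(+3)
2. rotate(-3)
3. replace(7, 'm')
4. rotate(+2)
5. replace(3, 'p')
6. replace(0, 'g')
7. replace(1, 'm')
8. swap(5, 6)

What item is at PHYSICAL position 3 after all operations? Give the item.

After op 1 (rotate(+3)): offset=3, physical=[A,B,C,D,E,F,G,H,I], logical=[D,E,F,G,H,I,A,B,C]
After op 2 (rotate(-3)): offset=0, physical=[A,B,C,D,E,F,G,H,I], logical=[A,B,C,D,E,F,G,H,I]
After op 3 (replace(7, 'm')): offset=0, physical=[A,B,C,D,E,F,G,m,I], logical=[A,B,C,D,E,F,G,m,I]
After op 4 (rotate(+2)): offset=2, physical=[A,B,C,D,E,F,G,m,I], logical=[C,D,E,F,G,m,I,A,B]
After op 5 (replace(3, 'p')): offset=2, physical=[A,B,C,D,E,p,G,m,I], logical=[C,D,E,p,G,m,I,A,B]
After op 6 (replace(0, 'g')): offset=2, physical=[A,B,g,D,E,p,G,m,I], logical=[g,D,E,p,G,m,I,A,B]
After op 7 (replace(1, 'm')): offset=2, physical=[A,B,g,m,E,p,G,m,I], logical=[g,m,E,p,G,m,I,A,B]
After op 8 (swap(5, 6)): offset=2, physical=[A,B,g,m,E,p,G,I,m], logical=[g,m,E,p,G,I,m,A,B]

Answer: m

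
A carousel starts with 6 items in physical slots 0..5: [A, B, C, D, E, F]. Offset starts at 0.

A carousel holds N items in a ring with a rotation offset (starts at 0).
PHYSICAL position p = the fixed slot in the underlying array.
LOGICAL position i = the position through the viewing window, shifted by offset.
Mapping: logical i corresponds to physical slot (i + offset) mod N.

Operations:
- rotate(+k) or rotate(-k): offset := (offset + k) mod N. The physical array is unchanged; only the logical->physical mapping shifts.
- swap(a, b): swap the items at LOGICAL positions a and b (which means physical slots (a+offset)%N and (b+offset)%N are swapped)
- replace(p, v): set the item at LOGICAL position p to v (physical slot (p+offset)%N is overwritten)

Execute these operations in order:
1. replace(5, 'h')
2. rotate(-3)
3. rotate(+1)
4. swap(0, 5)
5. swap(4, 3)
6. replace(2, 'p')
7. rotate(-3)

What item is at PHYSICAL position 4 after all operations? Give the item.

After op 1 (replace(5, 'h')): offset=0, physical=[A,B,C,D,E,h], logical=[A,B,C,D,E,h]
After op 2 (rotate(-3)): offset=3, physical=[A,B,C,D,E,h], logical=[D,E,h,A,B,C]
After op 3 (rotate(+1)): offset=4, physical=[A,B,C,D,E,h], logical=[E,h,A,B,C,D]
After op 4 (swap(0, 5)): offset=4, physical=[A,B,C,E,D,h], logical=[D,h,A,B,C,E]
After op 5 (swap(4, 3)): offset=4, physical=[A,C,B,E,D,h], logical=[D,h,A,C,B,E]
After op 6 (replace(2, 'p')): offset=4, physical=[p,C,B,E,D,h], logical=[D,h,p,C,B,E]
After op 7 (rotate(-3)): offset=1, physical=[p,C,B,E,D,h], logical=[C,B,E,D,h,p]

Answer: D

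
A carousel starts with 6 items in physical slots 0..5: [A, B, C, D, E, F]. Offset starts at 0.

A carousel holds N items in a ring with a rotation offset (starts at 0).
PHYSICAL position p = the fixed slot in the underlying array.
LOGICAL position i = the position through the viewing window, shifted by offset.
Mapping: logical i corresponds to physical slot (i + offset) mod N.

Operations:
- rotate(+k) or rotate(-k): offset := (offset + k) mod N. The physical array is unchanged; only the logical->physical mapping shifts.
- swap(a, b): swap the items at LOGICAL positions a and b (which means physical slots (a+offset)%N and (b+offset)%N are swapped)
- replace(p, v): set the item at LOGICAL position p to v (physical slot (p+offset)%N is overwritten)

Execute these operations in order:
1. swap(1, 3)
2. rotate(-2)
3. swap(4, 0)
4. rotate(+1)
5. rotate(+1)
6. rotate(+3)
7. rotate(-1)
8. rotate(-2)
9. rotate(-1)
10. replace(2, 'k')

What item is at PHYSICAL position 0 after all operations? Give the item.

Answer: A

Derivation:
After op 1 (swap(1, 3)): offset=0, physical=[A,D,C,B,E,F], logical=[A,D,C,B,E,F]
After op 2 (rotate(-2)): offset=4, physical=[A,D,C,B,E,F], logical=[E,F,A,D,C,B]
After op 3 (swap(4, 0)): offset=4, physical=[A,D,E,B,C,F], logical=[C,F,A,D,E,B]
After op 4 (rotate(+1)): offset=5, physical=[A,D,E,B,C,F], logical=[F,A,D,E,B,C]
After op 5 (rotate(+1)): offset=0, physical=[A,D,E,B,C,F], logical=[A,D,E,B,C,F]
After op 6 (rotate(+3)): offset=3, physical=[A,D,E,B,C,F], logical=[B,C,F,A,D,E]
After op 7 (rotate(-1)): offset=2, physical=[A,D,E,B,C,F], logical=[E,B,C,F,A,D]
After op 8 (rotate(-2)): offset=0, physical=[A,D,E,B,C,F], logical=[A,D,E,B,C,F]
After op 9 (rotate(-1)): offset=5, physical=[A,D,E,B,C,F], logical=[F,A,D,E,B,C]
After op 10 (replace(2, 'k')): offset=5, physical=[A,k,E,B,C,F], logical=[F,A,k,E,B,C]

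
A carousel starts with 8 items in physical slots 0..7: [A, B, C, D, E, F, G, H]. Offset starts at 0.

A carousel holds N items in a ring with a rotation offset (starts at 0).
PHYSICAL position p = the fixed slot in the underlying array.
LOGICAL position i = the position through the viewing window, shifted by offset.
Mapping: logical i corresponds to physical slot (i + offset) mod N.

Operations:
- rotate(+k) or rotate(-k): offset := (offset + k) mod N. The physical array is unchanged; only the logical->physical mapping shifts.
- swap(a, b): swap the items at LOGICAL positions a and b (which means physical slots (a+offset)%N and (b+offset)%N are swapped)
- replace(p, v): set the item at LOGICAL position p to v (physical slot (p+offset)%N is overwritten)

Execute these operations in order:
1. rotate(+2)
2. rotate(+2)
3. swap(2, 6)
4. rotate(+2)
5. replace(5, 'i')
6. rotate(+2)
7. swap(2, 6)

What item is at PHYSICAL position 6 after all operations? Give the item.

Answer: G

Derivation:
After op 1 (rotate(+2)): offset=2, physical=[A,B,C,D,E,F,G,H], logical=[C,D,E,F,G,H,A,B]
After op 2 (rotate(+2)): offset=4, physical=[A,B,C,D,E,F,G,H], logical=[E,F,G,H,A,B,C,D]
After op 3 (swap(2, 6)): offset=4, physical=[A,B,G,D,E,F,C,H], logical=[E,F,C,H,A,B,G,D]
After op 4 (rotate(+2)): offset=6, physical=[A,B,G,D,E,F,C,H], logical=[C,H,A,B,G,D,E,F]
After op 5 (replace(5, 'i')): offset=6, physical=[A,B,G,i,E,F,C,H], logical=[C,H,A,B,G,i,E,F]
After op 6 (rotate(+2)): offset=0, physical=[A,B,G,i,E,F,C,H], logical=[A,B,G,i,E,F,C,H]
After op 7 (swap(2, 6)): offset=0, physical=[A,B,C,i,E,F,G,H], logical=[A,B,C,i,E,F,G,H]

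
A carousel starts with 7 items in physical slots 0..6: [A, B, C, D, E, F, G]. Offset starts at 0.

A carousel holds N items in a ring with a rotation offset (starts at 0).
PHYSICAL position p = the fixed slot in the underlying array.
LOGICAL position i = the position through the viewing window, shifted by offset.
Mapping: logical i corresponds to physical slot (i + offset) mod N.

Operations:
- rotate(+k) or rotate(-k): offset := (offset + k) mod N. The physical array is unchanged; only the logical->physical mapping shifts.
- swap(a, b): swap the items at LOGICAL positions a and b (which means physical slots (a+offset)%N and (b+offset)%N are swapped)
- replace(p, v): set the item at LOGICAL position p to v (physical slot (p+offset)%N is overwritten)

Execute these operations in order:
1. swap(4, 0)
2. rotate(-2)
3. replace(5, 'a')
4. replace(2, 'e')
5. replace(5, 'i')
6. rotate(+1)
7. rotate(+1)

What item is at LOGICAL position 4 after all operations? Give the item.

After op 1 (swap(4, 0)): offset=0, physical=[E,B,C,D,A,F,G], logical=[E,B,C,D,A,F,G]
After op 2 (rotate(-2)): offset=5, physical=[E,B,C,D,A,F,G], logical=[F,G,E,B,C,D,A]
After op 3 (replace(5, 'a')): offset=5, physical=[E,B,C,a,A,F,G], logical=[F,G,E,B,C,a,A]
After op 4 (replace(2, 'e')): offset=5, physical=[e,B,C,a,A,F,G], logical=[F,G,e,B,C,a,A]
After op 5 (replace(5, 'i')): offset=5, physical=[e,B,C,i,A,F,G], logical=[F,G,e,B,C,i,A]
After op 6 (rotate(+1)): offset=6, physical=[e,B,C,i,A,F,G], logical=[G,e,B,C,i,A,F]
After op 7 (rotate(+1)): offset=0, physical=[e,B,C,i,A,F,G], logical=[e,B,C,i,A,F,G]

Answer: A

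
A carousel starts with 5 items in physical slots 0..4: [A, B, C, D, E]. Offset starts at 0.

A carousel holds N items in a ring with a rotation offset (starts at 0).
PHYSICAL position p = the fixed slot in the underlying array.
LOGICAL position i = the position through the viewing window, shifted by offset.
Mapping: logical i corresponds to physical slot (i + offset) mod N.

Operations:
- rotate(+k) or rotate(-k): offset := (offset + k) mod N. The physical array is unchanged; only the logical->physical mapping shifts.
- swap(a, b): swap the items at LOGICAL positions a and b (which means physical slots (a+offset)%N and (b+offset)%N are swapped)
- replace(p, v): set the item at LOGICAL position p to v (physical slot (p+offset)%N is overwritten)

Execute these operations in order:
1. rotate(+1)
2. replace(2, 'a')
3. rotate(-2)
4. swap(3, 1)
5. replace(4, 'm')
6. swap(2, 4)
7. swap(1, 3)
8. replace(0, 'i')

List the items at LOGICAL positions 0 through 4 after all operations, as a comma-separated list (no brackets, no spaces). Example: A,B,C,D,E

Answer: i,A,m,C,B

Derivation:
After op 1 (rotate(+1)): offset=1, physical=[A,B,C,D,E], logical=[B,C,D,E,A]
After op 2 (replace(2, 'a')): offset=1, physical=[A,B,C,a,E], logical=[B,C,a,E,A]
After op 3 (rotate(-2)): offset=4, physical=[A,B,C,a,E], logical=[E,A,B,C,a]
After op 4 (swap(3, 1)): offset=4, physical=[C,B,A,a,E], logical=[E,C,B,A,a]
After op 5 (replace(4, 'm')): offset=4, physical=[C,B,A,m,E], logical=[E,C,B,A,m]
After op 6 (swap(2, 4)): offset=4, physical=[C,m,A,B,E], logical=[E,C,m,A,B]
After op 7 (swap(1, 3)): offset=4, physical=[A,m,C,B,E], logical=[E,A,m,C,B]
After op 8 (replace(0, 'i')): offset=4, physical=[A,m,C,B,i], logical=[i,A,m,C,B]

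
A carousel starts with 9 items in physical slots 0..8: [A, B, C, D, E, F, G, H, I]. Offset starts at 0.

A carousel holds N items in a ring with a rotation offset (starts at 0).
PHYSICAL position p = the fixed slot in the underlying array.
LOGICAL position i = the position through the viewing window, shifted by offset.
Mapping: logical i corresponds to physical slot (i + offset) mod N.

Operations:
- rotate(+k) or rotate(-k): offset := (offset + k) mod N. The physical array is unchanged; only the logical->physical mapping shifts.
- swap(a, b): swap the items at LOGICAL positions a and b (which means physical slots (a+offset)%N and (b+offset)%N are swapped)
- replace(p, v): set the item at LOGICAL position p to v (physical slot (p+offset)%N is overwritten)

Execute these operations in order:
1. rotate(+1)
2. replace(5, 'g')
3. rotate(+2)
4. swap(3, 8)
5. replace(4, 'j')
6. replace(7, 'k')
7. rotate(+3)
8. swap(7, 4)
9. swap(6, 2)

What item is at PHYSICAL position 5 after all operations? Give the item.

After op 1 (rotate(+1)): offset=1, physical=[A,B,C,D,E,F,G,H,I], logical=[B,C,D,E,F,G,H,I,A]
After op 2 (replace(5, 'g')): offset=1, physical=[A,B,C,D,E,F,g,H,I], logical=[B,C,D,E,F,g,H,I,A]
After op 3 (rotate(+2)): offset=3, physical=[A,B,C,D,E,F,g,H,I], logical=[D,E,F,g,H,I,A,B,C]
After op 4 (swap(3, 8)): offset=3, physical=[A,B,g,D,E,F,C,H,I], logical=[D,E,F,C,H,I,A,B,g]
After op 5 (replace(4, 'j')): offset=3, physical=[A,B,g,D,E,F,C,j,I], logical=[D,E,F,C,j,I,A,B,g]
After op 6 (replace(7, 'k')): offset=3, physical=[A,k,g,D,E,F,C,j,I], logical=[D,E,F,C,j,I,A,k,g]
After op 7 (rotate(+3)): offset=6, physical=[A,k,g,D,E,F,C,j,I], logical=[C,j,I,A,k,g,D,E,F]
After op 8 (swap(7, 4)): offset=6, physical=[A,E,g,D,k,F,C,j,I], logical=[C,j,I,A,E,g,D,k,F]
After op 9 (swap(6, 2)): offset=6, physical=[A,E,g,I,k,F,C,j,D], logical=[C,j,D,A,E,g,I,k,F]

Answer: F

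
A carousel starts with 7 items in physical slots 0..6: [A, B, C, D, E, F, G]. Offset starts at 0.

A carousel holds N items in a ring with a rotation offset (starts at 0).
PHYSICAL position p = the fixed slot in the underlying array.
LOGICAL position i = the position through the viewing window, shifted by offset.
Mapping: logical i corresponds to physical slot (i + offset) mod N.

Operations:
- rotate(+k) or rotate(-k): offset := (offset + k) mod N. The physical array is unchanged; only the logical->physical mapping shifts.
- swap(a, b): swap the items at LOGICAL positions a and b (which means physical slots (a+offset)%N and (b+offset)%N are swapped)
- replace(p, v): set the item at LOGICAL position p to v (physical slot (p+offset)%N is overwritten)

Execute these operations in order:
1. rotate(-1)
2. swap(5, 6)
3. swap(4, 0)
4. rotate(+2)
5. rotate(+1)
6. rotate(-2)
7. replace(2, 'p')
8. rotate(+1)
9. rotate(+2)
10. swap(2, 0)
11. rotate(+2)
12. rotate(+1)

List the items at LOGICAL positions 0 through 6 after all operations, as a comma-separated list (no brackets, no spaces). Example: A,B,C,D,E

Answer: D,A,B,p,E,F,G

Derivation:
After op 1 (rotate(-1)): offset=6, physical=[A,B,C,D,E,F,G], logical=[G,A,B,C,D,E,F]
After op 2 (swap(5, 6)): offset=6, physical=[A,B,C,D,F,E,G], logical=[G,A,B,C,D,F,E]
After op 3 (swap(4, 0)): offset=6, physical=[A,B,C,G,F,E,D], logical=[D,A,B,C,G,F,E]
After op 4 (rotate(+2)): offset=1, physical=[A,B,C,G,F,E,D], logical=[B,C,G,F,E,D,A]
After op 5 (rotate(+1)): offset=2, physical=[A,B,C,G,F,E,D], logical=[C,G,F,E,D,A,B]
After op 6 (rotate(-2)): offset=0, physical=[A,B,C,G,F,E,D], logical=[A,B,C,G,F,E,D]
After op 7 (replace(2, 'p')): offset=0, physical=[A,B,p,G,F,E,D], logical=[A,B,p,G,F,E,D]
After op 8 (rotate(+1)): offset=1, physical=[A,B,p,G,F,E,D], logical=[B,p,G,F,E,D,A]
After op 9 (rotate(+2)): offset=3, physical=[A,B,p,G,F,E,D], logical=[G,F,E,D,A,B,p]
After op 10 (swap(2, 0)): offset=3, physical=[A,B,p,E,F,G,D], logical=[E,F,G,D,A,B,p]
After op 11 (rotate(+2)): offset=5, physical=[A,B,p,E,F,G,D], logical=[G,D,A,B,p,E,F]
After op 12 (rotate(+1)): offset=6, physical=[A,B,p,E,F,G,D], logical=[D,A,B,p,E,F,G]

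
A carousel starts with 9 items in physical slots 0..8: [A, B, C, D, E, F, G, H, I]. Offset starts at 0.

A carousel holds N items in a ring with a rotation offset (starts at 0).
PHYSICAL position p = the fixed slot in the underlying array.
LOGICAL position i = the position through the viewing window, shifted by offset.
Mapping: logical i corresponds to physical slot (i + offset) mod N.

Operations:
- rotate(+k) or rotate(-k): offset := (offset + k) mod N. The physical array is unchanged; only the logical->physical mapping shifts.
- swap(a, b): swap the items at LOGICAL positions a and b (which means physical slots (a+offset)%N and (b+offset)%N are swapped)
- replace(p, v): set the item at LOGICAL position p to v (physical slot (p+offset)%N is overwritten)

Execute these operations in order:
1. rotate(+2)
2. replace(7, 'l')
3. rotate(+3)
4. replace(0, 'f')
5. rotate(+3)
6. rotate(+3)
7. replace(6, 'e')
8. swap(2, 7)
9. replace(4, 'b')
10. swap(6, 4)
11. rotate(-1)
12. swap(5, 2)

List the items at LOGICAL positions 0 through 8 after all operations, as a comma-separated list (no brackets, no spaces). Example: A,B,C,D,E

After op 1 (rotate(+2)): offset=2, physical=[A,B,C,D,E,F,G,H,I], logical=[C,D,E,F,G,H,I,A,B]
After op 2 (replace(7, 'l')): offset=2, physical=[l,B,C,D,E,F,G,H,I], logical=[C,D,E,F,G,H,I,l,B]
After op 3 (rotate(+3)): offset=5, physical=[l,B,C,D,E,F,G,H,I], logical=[F,G,H,I,l,B,C,D,E]
After op 4 (replace(0, 'f')): offset=5, physical=[l,B,C,D,E,f,G,H,I], logical=[f,G,H,I,l,B,C,D,E]
After op 5 (rotate(+3)): offset=8, physical=[l,B,C,D,E,f,G,H,I], logical=[I,l,B,C,D,E,f,G,H]
After op 6 (rotate(+3)): offset=2, physical=[l,B,C,D,E,f,G,H,I], logical=[C,D,E,f,G,H,I,l,B]
After op 7 (replace(6, 'e')): offset=2, physical=[l,B,C,D,E,f,G,H,e], logical=[C,D,E,f,G,H,e,l,B]
After op 8 (swap(2, 7)): offset=2, physical=[E,B,C,D,l,f,G,H,e], logical=[C,D,l,f,G,H,e,E,B]
After op 9 (replace(4, 'b')): offset=2, physical=[E,B,C,D,l,f,b,H,e], logical=[C,D,l,f,b,H,e,E,B]
After op 10 (swap(6, 4)): offset=2, physical=[E,B,C,D,l,f,e,H,b], logical=[C,D,l,f,e,H,b,E,B]
After op 11 (rotate(-1)): offset=1, physical=[E,B,C,D,l,f,e,H,b], logical=[B,C,D,l,f,e,H,b,E]
After op 12 (swap(5, 2)): offset=1, physical=[E,B,C,e,l,f,D,H,b], logical=[B,C,e,l,f,D,H,b,E]

Answer: B,C,e,l,f,D,H,b,E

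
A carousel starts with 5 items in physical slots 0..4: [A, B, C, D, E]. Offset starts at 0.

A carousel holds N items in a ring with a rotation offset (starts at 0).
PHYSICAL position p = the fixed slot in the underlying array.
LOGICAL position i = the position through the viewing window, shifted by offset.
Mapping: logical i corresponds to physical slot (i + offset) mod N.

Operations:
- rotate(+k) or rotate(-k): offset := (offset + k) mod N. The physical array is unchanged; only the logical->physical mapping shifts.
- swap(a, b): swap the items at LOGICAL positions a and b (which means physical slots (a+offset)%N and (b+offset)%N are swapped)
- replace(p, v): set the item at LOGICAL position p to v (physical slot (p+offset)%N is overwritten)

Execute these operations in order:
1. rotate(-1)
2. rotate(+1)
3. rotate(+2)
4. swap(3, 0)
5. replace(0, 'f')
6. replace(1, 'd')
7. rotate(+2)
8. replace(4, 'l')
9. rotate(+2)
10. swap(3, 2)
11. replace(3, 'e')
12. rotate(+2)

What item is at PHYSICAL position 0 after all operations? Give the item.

After op 1 (rotate(-1)): offset=4, physical=[A,B,C,D,E], logical=[E,A,B,C,D]
After op 2 (rotate(+1)): offset=0, physical=[A,B,C,D,E], logical=[A,B,C,D,E]
After op 3 (rotate(+2)): offset=2, physical=[A,B,C,D,E], logical=[C,D,E,A,B]
After op 4 (swap(3, 0)): offset=2, physical=[C,B,A,D,E], logical=[A,D,E,C,B]
After op 5 (replace(0, 'f')): offset=2, physical=[C,B,f,D,E], logical=[f,D,E,C,B]
After op 6 (replace(1, 'd')): offset=2, physical=[C,B,f,d,E], logical=[f,d,E,C,B]
After op 7 (rotate(+2)): offset=4, physical=[C,B,f,d,E], logical=[E,C,B,f,d]
After op 8 (replace(4, 'l')): offset=4, physical=[C,B,f,l,E], logical=[E,C,B,f,l]
After op 9 (rotate(+2)): offset=1, physical=[C,B,f,l,E], logical=[B,f,l,E,C]
After op 10 (swap(3, 2)): offset=1, physical=[C,B,f,E,l], logical=[B,f,E,l,C]
After op 11 (replace(3, 'e')): offset=1, physical=[C,B,f,E,e], logical=[B,f,E,e,C]
After op 12 (rotate(+2)): offset=3, physical=[C,B,f,E,e], logical=[E,e,C,B,f]

Answer: C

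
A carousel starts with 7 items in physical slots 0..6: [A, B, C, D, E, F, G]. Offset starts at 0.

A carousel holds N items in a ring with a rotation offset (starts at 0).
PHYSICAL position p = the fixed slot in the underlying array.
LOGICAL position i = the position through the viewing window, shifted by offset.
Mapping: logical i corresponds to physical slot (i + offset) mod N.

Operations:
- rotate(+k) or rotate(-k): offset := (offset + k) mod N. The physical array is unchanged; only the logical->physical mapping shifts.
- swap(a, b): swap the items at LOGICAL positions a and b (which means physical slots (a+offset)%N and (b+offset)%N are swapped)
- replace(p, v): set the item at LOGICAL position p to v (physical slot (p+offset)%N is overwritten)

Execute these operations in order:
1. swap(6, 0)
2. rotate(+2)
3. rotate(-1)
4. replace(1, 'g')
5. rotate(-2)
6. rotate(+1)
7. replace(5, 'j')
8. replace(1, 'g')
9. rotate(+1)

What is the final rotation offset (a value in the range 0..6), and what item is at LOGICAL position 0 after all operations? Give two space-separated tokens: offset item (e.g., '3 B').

After op 1 (swap(6, 0)): offset=0, physical=[G,B,C,D,E,F,A], logical=[G,B,C,D,E,F,A]
After op 2 (rotate(+2)): offset=2, physical=[G,B,C,D,E,F,A], logical=[C,D,E,F,A,G,B]
After op 3 (rotate(-1)): offset=1, physical=[G,B,C,D,E,F,A], logical=[B,C,D,E,F,A,G]
After op 4 (replace(1, 'g')): offset=1, physical=[G,B,g,D,E,F,A], logical=[B,g,D,E,F,A,G]
After op 5 (rotate(-2)): offset=6, physical=[G,B,g,D,E,F,A], logical=[A,G,B,g,D,E,F]
After op 6 (rotate(+1)): offset=0, physical=[G,B,g,D,E,F,A], logical=[G,B,g,D,E,F,A]
After op 7 (replace(5, 'j')): offset=0, physical=[G,B,g,D,E,j,A], logical=[G,B,g,D,E,j,A]
After op 8 (replace(1, 'g')): offset=0, physical=[G,g,g,D,E,j,A], logical=[G,g,g,D,E,j,A]
After op 9 (rotate(+1)): offset=1, physical=[G,g,g,D,E,j,A], logical=[g,g,D,E,j,A,G]

Answer: 1 g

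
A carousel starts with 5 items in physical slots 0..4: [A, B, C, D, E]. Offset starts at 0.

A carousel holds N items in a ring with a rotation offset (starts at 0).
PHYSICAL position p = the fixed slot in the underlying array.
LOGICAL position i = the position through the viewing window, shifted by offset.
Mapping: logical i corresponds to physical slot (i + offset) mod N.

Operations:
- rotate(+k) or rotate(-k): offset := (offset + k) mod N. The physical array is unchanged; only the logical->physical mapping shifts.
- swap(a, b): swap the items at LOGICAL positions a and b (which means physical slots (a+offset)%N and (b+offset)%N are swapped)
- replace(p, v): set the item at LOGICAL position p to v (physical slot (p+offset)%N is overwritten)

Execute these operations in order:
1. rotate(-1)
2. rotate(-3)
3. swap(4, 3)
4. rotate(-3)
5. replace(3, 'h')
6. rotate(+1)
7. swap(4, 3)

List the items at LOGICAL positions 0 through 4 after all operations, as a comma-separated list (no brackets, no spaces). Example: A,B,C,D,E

After op 1 (rotate(-1)): offset=4, physical=[A,B,C,D,E], logical=[E,A,B,C,D]
After op 2 (rotate(-3)): offset=1, physical=[A,B,C,D,E], logical=[B,C,D,E,A]
After op 3 (swap(4, 3)): offset=1, physical=[E,B,C,D,A], logical=[B,C,D,A,E]
After op 4 (rotate(-3)): offset=3, physical=[E,B,C,D,A], logical=[D,A,E,B,C]
After op 5 (replace(3, 'h')): offset=3, physical=[E,h,C,D,A], logical=[D,A,E,h,C]
After op 6 (rotate(+1)): offset=4, physical=[E,h,C,D,A], logical=[A,E,h,C,D]
After op 7 (swap(4, 3)): offset=4, physical=[E,h,D,C,A], logical=[A,E,h,D,C]

Answer: A,E,h,D,C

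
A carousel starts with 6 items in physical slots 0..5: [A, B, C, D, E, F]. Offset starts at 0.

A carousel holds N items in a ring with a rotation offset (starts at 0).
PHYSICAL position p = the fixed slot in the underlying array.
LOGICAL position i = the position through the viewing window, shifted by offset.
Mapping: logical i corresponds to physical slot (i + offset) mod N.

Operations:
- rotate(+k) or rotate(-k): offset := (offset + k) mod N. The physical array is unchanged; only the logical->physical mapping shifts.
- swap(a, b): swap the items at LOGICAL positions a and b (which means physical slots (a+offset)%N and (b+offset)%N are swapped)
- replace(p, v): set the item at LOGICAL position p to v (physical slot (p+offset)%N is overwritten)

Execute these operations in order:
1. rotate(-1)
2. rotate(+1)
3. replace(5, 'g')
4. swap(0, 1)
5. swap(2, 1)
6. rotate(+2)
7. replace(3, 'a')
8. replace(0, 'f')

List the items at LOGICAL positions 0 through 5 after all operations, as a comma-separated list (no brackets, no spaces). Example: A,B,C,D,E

After op 1 (rotate(-1)): offset=5, physical=[A,B,C,D,E,F], logical=[F,A,B,C,D,E]
After op 2 (rotate(+1)): offset=0, physical=[A,B,C,D,E,F], logical=[A,B,C,D,E,F]
After op 3 (replace(5, 'g')): offset=0, physical=[A,B,C,D,E,g], logical=[A,B,C,D,E,g]
After op 4 (swap(0, 1)): offset=0, physical=[B,A,C,D,E,g], logical=[B,A,C,D,E,g]
After op 5 (swap(2, 1)): offset=0, physical=[B,C,A,D,E,g], logical=[B,C,A,D,E,g]
After op 6 (rotate(+2)): offset=2, physical=[B,C,A,D,E,g], logical=[A,D,E,g,B,C]
After op 7 (replace(3, 'a')): offset=2, physical=[B,C,A,D,E,a], logical=[A,D,E,a,B,C]
After op 8 (replace(0, 'f')): offset=2, physical=[B,C,f,D,E,a], logical=[f,D,E,a,B,C]

Answer: f,D,E,a,B,C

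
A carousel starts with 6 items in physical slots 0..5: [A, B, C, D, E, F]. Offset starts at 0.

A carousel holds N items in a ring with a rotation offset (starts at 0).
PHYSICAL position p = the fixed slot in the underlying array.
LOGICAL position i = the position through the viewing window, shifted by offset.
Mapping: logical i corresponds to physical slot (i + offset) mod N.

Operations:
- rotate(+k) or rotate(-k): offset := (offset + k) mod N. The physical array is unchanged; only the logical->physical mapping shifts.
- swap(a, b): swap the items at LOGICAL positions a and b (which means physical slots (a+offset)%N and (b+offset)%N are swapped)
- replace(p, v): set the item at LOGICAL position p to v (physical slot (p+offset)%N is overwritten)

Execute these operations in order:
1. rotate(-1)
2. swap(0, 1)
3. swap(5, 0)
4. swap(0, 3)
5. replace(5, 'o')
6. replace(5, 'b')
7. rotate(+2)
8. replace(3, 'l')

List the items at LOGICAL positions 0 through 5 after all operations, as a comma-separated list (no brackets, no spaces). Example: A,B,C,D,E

Answer: B,E,D,l,C,F

Derivation:
After op 1 (rotate(-1)): offset=5, physical=[A,B,C,D,E,F], logical=[F,A,B,C,D,E]
After op 2 (swap(0, 1)): offset=5, physical=[F,B,C,D,E,A], logical=[A,F,B,C,D,E]
After op 3 (swap(5, 0)): offset=5, physical=[F,B,C,D,A,E], logical=[E,F,B,C,D,A]
After op 4 (swap(0, 3)): offset=5, physical=[F,B,E,D,A,C], logical=[C,F,B,E,D,A]
After op 5 (replace(5, 'o')): offset=5, physical=[F,B,E,D,o,C], logical=[C,F,B,E,D,o]
After op 6 (replace(5, 'b')): offset=5, physical=[F,B,E,D,b,C], logical=[C,F,B,E,D,b]
After op 7 (rotate(+2)): offset=1, physical=[F,B,E,D,b,C], logical=[B,E,D,b,C,F]
After op 8 (replace(3, 'l')): offset=1, physical=[F,B,E,D,l,C], logical=[B,E,D,l,C,F]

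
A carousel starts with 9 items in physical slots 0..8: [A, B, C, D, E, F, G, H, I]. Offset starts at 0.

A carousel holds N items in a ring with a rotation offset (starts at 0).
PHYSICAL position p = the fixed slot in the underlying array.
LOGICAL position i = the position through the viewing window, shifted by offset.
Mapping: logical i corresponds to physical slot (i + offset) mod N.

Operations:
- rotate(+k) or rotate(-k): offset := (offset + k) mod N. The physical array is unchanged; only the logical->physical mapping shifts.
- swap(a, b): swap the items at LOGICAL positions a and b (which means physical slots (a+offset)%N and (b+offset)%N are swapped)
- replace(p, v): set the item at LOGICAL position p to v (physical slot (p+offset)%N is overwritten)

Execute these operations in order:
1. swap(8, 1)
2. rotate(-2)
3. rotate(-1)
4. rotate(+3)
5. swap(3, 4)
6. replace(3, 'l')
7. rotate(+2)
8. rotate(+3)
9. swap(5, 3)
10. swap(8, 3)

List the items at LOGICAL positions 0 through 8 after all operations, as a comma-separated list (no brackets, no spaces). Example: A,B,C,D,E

Answer: F,G,H,D,A,B,C,l,I

Derivation:
After op 1 (swap(8, 1)): offset=0, physical=[A,I,C,D,E,F,G,H,B], logical=[A,I,C,D,E,F,G,H,B]
After op 2 (rotate(-2)): offset=7, physical=[A,I,C,D,E,F,G,H,B], logical=[H,B,A,I,C,D,E,F,G]
After op 3 (rotate(-1)): offset=6, physical=[A,I,C,D,E,F,G,H,B], logical=[G,H,B,A,I,C,D,E,F]
After op 4 (rotate(+3)): offset=0, physical=[A,I,C,D,E,F,G,H,B], logical=[A,I,C,D,E,F,G,H,B]
After op 5 (swap(3, 4)): offset=0, physical=[A,I,C,E,D,F,G,H,B], logical=[A,I,C,E,D,F,G,H,B]
After op 6 (replace(3, 'l')): offset=0, physical=[A,I,C,l,D,F,G,H,B], logical=[A,I,C,l,D,F,G,H,B]
After op 7 (rotate(+2)): offset=2, physical=[A,I,C,l,D,F,G,H,B], logical=[C,l,D,F,G,H,B,A,I]
After op 8 (rotate(+3)): offset=5, physical=[A,I,C,l,D,F,G,H,B], logical=[F,G,H,B,A,I,C,l,D]
After op 9 (swap(5, 3)): offset=5, physical=[A,B,C,l,D,F,G,H,I], logical=[F,G,H,I,A,B,C,l,D]
After op 10 (swap(8, 3)): offset=5, physical=[A,B,C,l,I,F,G,H,D], logical=[F,G,H,D,A,B,C,l,I]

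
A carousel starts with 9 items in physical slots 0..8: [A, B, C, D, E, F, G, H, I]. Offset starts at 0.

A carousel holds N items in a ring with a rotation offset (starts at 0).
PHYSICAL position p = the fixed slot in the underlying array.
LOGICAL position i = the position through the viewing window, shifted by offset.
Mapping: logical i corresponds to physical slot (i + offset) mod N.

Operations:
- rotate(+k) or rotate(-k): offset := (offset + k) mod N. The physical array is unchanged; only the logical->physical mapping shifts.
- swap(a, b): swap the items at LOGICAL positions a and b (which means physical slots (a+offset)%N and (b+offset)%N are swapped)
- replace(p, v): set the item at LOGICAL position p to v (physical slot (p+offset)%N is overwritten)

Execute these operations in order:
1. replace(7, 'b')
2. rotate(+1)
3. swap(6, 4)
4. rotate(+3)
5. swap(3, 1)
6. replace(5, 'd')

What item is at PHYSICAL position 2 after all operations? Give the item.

Answer: C

Derivation:
After op 1 (replace(7, 'b')): offset=0, physical=[A,B,C,D,E,F,G,b,I], logical=[A,B,C,D,E,F,G,b,I]
After op 2 (rotate(+1)): offset=1, physical=[A,B,C,D,E,F,G,b,I], logical=[B,C,D,E,F,G,b,I,A]
After op 3 (swap(6, 4)): offset=1, physical=[A,B,C,D,E,b,G,F,I], logical=[B,C,D,E,b,G,F,I,A]
After op 4 (rotate(+3)): offset=4, physical=[A,B,C,D,E,b,G,F,I], logical=[E,b,G,F,I,A,B,C,D]
After op 5 (swap(3, 1)): offset=4, physical=[A,B,C,D,E,F,G,b,I], logical=[E,F,G,b,I,A,B,C,D]
After op 6 (replace(5, 'd')): offset=4, physical=[d,B,C,D,E,F,G,b,I], logical=[E,F,G,b,I,d,B,C,D]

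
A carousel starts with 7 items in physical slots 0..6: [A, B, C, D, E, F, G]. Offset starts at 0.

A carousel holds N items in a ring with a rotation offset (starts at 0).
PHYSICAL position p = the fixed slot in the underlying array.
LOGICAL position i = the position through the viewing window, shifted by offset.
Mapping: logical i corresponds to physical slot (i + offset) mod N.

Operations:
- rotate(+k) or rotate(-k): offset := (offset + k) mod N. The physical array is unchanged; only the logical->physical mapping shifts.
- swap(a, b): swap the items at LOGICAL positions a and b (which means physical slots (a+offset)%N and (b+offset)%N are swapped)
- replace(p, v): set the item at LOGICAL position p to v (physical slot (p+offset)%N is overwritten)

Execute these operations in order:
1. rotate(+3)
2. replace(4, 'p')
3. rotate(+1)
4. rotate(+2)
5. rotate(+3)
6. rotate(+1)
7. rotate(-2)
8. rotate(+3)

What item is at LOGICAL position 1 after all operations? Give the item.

After op 1 (rotate(+3)): offset=3, physical=[A,B,C,D,E,F,G], logical=[D,E,F,G,A,B,C]
After op 2 (replace(4, 'p')): offset=3, physical=[p,B,C,D,E,F,G], logical=[D,E,F,G,p,B,C]
After op 3 (rotate(+1)): offset=4, physical=[p,B,C,D,E,F,G], logical=[E,F,G,p,B,C,D]
After op 4 (rotate(+2)): offset=6, physical=[p,B,C,D,E,F,G], logical=[G,p,B,C,D,E,F]
After op 5 (rotate(+3)): offset=2, physical=[p,B,C,D,E,F,G], logical=[C,D,E,F,G,p,B]
After op 6 (rotate(+1)): offset=3, physical=[p,B,C,D,E,F,G], logical=[D,E,F,G,p,B,C]
After op 7 (rotate(-2)): offset=1, physical=[p,B,C,D,E,F,G], logical=[B,C,D,E,F,G,p]
After op 8 (rotate(+3)): offset=4, physical=[p,B,C,D,E,F,G], logical=[E,F,G,p,B,C,D]

Answer: F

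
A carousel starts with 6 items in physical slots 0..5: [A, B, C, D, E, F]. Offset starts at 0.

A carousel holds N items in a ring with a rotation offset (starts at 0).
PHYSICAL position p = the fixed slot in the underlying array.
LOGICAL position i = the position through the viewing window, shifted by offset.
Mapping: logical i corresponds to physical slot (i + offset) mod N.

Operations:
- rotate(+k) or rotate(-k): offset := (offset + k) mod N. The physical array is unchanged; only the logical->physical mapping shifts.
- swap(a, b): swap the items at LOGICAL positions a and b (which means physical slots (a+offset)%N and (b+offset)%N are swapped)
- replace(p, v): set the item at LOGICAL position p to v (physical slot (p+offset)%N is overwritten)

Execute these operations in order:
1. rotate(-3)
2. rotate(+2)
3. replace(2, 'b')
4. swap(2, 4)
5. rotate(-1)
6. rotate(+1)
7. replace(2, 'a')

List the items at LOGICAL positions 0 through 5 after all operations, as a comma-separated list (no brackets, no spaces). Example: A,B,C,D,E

After op 1 (rotate(-3)): offset=3, physical=[A,B,C,D,E,F], logical=[D,E,F,A,B,C]
After op 2 (rotate(+2)): offset=5, physical=[A,B,C,D,E,F], logical=[F,A,B,C,D,E]
After op 3 (replace(2, 'b')): offset=5, physical=[A,b,C,D,E,F], logical=[F,A,b,C,D,E]
After op 4 (swap(2, 4)): offset=5, physical=[A,D,C,b,E,F], logical=[F,A,D,C,b,E]
After op 5 (rotate(-1)): offset=4, physical=[A,D,C,b,E,F], logical=[E,F,A,D,C,b]
After op 6 (rotate(+1)): offset=5, physical=[A,D,C,b,E,F], logical=[F,A,D,C,b,E]
After op 7 (replace(2, 'a')): offset=5, physical=[A,a,C,b,E,F], logical=[F,A,a,C,b,E]

Answer: F,A,a,C,b,E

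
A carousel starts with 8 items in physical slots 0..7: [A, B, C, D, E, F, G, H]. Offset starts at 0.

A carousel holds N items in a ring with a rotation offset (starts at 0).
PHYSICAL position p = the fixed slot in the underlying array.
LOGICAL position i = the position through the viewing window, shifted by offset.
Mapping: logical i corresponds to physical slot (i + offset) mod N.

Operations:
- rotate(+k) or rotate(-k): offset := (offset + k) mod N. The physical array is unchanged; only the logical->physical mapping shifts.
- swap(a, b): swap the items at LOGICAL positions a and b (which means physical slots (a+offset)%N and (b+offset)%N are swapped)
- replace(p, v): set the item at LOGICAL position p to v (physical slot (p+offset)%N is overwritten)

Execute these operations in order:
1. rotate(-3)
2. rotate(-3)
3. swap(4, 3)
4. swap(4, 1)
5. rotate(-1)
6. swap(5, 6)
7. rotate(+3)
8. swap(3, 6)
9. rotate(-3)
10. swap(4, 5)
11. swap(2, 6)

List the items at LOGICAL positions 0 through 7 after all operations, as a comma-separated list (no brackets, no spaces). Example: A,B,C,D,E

After op 1 (rotate(-3)): offset=5, physical=[A,B,C,D,E,F,G,H], logical=[F,G,H,A,B,C,D,E]
After op 2 (rotate(-3)): offset=2, physical=[A,B,C,D,E,F,G,H], logical=[C,D,E,F,G,H,A,B]
After op 3 (swap(4, 3)): offset=2, physical=[A,B,C,D,E,G,F,H], logical=[C,D,E,G,F,H,A,B]
After op 4 (swap(4, 1)): offset=2, physical=[A,B,C,F,E,G,D,H], logical=[C,F,E,G,D,H,A,B]
After op 5 (rotate(-1)): offset=1, physical=[A,B,C,F,E,G,D,H], logical=[B,C,F,E,G,D,H,A]
After op 6 (swap(5, 6)): offset=1, physical=[A,B,C,F,E,G,H,D], logical=[B,C,F,E,G,H,D,A]
After op 7 (rotate(+3)): offset=4, physical=[A,B,C,F,E,G,H,D], logical=[E,G,H,D,A,B,C,F]
After op 8 (swap(3, 6)): offset=4, physical=[A,B,D,F,E,G,H,C], logical=[E,G,H,C,A,B,D,F]
After op 9 (rotate(-3)): offset=1, physical=[A,B,D,F,E,G,H,C], logical=[B,D,F,E,G,H,C,A]
After op 10 (swap(4, 5)): offset=1, physical=[A,B,D,F,E,H,G,C], logical=[B,D,F,E,H,G,C,A]
After op 11 (swap(2, 6)): offset=1, physical=[A,B,D,C,E,H,G,F], logical=[B,D,C,E,H,G,F,A]

Answer: B,D,C,E,H,G,F,A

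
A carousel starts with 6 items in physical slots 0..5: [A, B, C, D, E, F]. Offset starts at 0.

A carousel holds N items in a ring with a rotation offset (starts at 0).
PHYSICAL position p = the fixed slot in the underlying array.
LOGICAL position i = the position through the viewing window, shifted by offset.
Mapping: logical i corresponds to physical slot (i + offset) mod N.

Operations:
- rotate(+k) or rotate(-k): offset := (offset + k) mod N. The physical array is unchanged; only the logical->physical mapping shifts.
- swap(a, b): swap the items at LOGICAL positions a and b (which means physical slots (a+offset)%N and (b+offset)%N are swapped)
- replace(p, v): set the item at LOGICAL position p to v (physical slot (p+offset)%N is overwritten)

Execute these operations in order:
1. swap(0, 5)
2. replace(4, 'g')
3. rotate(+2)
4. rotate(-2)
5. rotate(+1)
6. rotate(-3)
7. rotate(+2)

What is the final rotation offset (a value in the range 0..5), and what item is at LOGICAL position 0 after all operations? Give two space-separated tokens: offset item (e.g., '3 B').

After op 1 (swap(0, 5)): offset=0, physical=[F,B,C,D,E,A], logical=[F,B,C,D,E,A]
After op 2 (replace(4, 'g')): offset=0, physical=[F,B,C,D,g,A], logical=[F,B,C,D,g,A]
After op 3 (rotate(+2)): offset=2, physical=[F,B,C,D,g,A], logical=[C,D,g,A,F,B]
After op 4 (rotate(-2)): offset=0, physical=[F,B,C,D,g,A], logical=[F,B,C,D,g,A]
After op 5 (rotate(+1)): offset=1, physical=[F,B,C,D,g,A], logical=[B,C,D,g,A,F]
After op 6 (rotate(-3)): offset=4, physical=[F,B,C,D,g,A], logical=[g,A,F,B,C,D]
After op 7 (rotate(+2)): offset=0, physical=[F,B,C,D,g,A], logical=[F,B,C,D,g,A]

Answer: 0 F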